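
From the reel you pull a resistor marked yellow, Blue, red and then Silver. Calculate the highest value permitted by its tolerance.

Yellow → 4 (first significant figure)
Blue → 6 (second significant figure)
Red → ×10^2 multiplier
Silver → ±10% tolerance
46 × 100 = 4600 Ω
Highest = 4600 × (1 + 10/100) = 5060 Ω.

5060 Ω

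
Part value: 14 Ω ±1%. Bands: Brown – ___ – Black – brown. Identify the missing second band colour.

14 Ω = 14 × 10^0.
The second band gives digit 4 of the significand, and 4 is yellow.

yellow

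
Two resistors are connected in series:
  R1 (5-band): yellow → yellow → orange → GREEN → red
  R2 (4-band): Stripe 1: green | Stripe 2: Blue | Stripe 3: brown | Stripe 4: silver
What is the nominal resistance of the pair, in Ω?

44300560 Ω

R1: yellow, yellow, orange → 443; green ×10^5 → 44300000 Ω.
R2: green, blue → 56; brown ×10 → 560 Ω.
Series: 44300000 + 560 = 44300560 Ω.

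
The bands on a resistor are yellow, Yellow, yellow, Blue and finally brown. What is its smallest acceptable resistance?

Yellow → 4 (first significant figure)
Yellow → 4 (second significant figure)
Yellow → 4 (third significant figure)
Blue → ×10^6 multiplier
Brown → ±1% tolerance
444 × 1000000 = 444000000 Ω
Smallest = 444000000 × (1 − 1/100) = 439560000 Ω.

439560000 Ω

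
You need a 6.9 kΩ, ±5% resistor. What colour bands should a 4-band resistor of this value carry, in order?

blue, white, red, gold

6900 Ω = 69 × 10^2.
6 → blue
9 → white
Multiplier 10^2 → red.
±5% tolerance → gold.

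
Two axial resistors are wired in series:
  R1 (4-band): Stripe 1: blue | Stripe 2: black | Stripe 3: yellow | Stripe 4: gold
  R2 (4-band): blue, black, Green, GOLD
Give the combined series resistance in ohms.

6600000 Ω

R1: blue, black → 60; yellow ×10^4 → 600000 Ω.
R2: blue, black → 60; green ×10^5 → 6000000 Ω.
Series: 600000 + 6000000 = 6600000 Ω.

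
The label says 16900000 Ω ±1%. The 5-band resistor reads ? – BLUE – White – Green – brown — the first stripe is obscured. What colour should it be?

brown

16900000 Ω = 169 × 10^5.
The first band gives digit 1 of the significand, and 1 is brown.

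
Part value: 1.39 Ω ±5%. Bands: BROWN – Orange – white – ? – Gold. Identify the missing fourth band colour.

silver

1.39 Ω = 139 × 10^-2.
The fourth band is the multiplier, 10^-2, which is silver.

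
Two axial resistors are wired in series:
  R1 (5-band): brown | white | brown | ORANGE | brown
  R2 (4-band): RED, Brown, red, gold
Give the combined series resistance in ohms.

193100 Ω

R1: brown, white, brown → 191; orange ×10^3 → 191000 Ω.
R2: red, brown → 21; red ×10^2 → 2100 Ω.
Series: 191000 + 2100 = 193100 Ω.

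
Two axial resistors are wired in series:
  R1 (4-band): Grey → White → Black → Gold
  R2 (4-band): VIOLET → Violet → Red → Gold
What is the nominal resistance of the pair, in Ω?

R1: grey, white → 89; black ×1 → 89 Ω.
R2: violet, violet → 77; red ×10^2 → 7700 Ω.
Series: 89 + 7700 = 7789 Ω.

7789 Ω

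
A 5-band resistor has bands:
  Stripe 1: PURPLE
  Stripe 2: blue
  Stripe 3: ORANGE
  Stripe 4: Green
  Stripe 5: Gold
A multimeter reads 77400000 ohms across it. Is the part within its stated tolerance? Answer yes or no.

Violet → 7 (first significant figure)
Blue → 6 (second significant figure)
Orange → 3 (third significant figure)
Green → ×10^5 multiplier
Gold → ±5% tolerance
763 × 100000 = 76300000 Ω
Allowed range: 72485000 Ω to 80115000 Ω.
77400000 ohms lies inside that range.

yes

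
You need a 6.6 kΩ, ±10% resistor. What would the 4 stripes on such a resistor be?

6600 Ω = 66 × 10^2.
6 → blue
6 → blue
Multiplier 10^2 → red.
±10% tolerance → silver.

blue, blue, red, silver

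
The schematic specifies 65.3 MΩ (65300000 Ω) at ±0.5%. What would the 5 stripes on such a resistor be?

blue, green, orange, green, green

65300000 Ω = 653 × 10^5.
6 → blue
5 → green
3 → orange
Multiplier 10^5 → green.
±0.5% tolerance → green.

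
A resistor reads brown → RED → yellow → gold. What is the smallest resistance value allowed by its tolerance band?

114000 Ω

Brown → 1 (first significant figure)
Red → 2 (second significant figure)
Yellow → ×10^4 multiplier
Gold → ±5% tolerance
12 × 10000 = 120000 Ω
Smallest = 120000 × (1 − 5/100) = 114000 Ω.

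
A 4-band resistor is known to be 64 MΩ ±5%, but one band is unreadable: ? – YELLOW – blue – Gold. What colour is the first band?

64000000 Ω = 64 × 10^6.
The first band gives digit 6 of the significand, and 6 is blue.

blue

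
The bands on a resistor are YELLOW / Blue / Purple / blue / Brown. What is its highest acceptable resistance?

Yellow → 4 (first significant figure)
Blue → 6 (second significant figure)
Violet → 7 (third significant figure)
Blue → ×10^6 multiplier
Brown → ±1% tolerance
467 × 1000000 = 467000000 Ω
Highest = 467000000 × (1 + 1/100) = 471670000 Ω.

471670000 Ω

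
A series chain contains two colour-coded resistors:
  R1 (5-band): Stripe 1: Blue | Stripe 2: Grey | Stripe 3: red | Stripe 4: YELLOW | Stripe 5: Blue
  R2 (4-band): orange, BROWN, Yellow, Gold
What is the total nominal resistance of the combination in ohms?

R1: blue, grey, red → 682; yellow ×10^4 → 6820000 Ω.
R2: orange, brown → 31; yellow ×10^4 → 310000 Ω.
Series: 6820000 + 310000 = 7130000 Ω.

7130000 Ω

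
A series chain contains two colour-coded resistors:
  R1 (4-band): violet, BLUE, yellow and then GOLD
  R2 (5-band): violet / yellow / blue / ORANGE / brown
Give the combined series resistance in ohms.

R1: violet, blue → 76; yellow ×10^4 → 760000 Ω.
R2: violet, yellow, blue → 746; orange ×10^3 → 746000 Ω.
Series: 760000 + 746000 = 1506000 Ω.

1506000 Ω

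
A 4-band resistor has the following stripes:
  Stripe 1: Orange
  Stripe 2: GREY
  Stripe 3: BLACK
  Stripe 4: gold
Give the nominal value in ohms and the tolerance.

38 Ω ±5%

Orange → 3 (first significant figure)
Grey → 8 (second significant figure)
Black → ×1 multiplier
Gold → ±5% tolerance
38 × 1 = 38 Ω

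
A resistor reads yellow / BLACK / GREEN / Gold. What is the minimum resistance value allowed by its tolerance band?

3800000 Ω

Yellow → 4 (first significant figure)
Black → 0 (second significant figure)
Green → ×10^5 multiplier
Gold → ±5% tolerance
40 × 100000 = 4000000 Ω
Minimum = 4000000 × (1 − 5/100) = 3800000 Ω.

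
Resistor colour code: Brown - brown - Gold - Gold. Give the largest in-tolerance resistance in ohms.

1.155 Ω

Brown → 1 (first significant figure)
Brown → 1 (second significant figure)
Gold → ×0.1 multiplier
Gold → ±5% tolerance
11 × 0.1 = 1.1 Ω
Largest = 1.1 × (1 + 5/100) = 1.155 Ω.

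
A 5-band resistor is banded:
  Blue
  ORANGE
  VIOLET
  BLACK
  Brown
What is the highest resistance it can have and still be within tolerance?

Blue → 6 (first significant figure)
Orange → 3 (second significant figure)
Violet → 7 (third significant figure)
Black → ×1 multiplier
Brown → ±1% tolerance
637 × 1 = 637 Ω
Highest = 637 × (1 + 1/100) = 643.37 Ω.

643.37 Ω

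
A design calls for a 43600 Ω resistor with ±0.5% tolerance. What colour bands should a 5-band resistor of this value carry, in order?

43600 Ω = 436 × 10^2.
4 → yellow
3 → orange
6 → blue
Multiplier 10^2 → red.
±0.5% tolerance → green.

yellow, orange, blue, red, green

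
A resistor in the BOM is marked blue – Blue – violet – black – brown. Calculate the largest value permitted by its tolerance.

673.67 Ω

Blue → 6 (first significant figure)
Blue → 6 (second significant figure)
Violet → 7 (third significant figure)
Black → ×1 multiplier
Brown → ±1% tolerance
667 × 1 = 667 Ω
Largest = 667 × (1 + 1/100) = 673.67 Ω.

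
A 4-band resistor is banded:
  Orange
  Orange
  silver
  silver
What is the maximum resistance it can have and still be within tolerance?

0.363 Ω

Orange → 3 (first significant figure)
Orange → 3 (second significant figure)
Silver → ×0.01 multiplier
Silver → ±10% tolerance
33 × 0.01 = 0.33 Ω
Maximum = 0.33 × (1 + 10/100) = 0.363 Ω.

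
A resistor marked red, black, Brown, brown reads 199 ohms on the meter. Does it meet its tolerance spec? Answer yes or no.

Red → 2 (first significant figure)
Black → 0 (second significant figure)
Brown → ×10 multiplier
Brown → ±1% tolerance
20 × 10 = 200 Ω
Allowed range: 198 Ω to 202 Ω.
199 ohms lies inside that range.

yes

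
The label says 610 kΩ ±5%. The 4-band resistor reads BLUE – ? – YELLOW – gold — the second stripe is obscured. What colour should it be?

brown

610000 Ω = 61 × 10^4.
The second band gives digit 1 of the significand, and 1 is brown.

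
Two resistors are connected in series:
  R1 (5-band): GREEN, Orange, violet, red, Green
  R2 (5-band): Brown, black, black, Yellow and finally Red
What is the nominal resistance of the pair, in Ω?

R1: green, orange, violet → 537; red ×10^2 → 53700 Ω.
R2: brown, black, black → 100; yellow ×10^4 → 1000000 Ω.
Series: 53700 + 1000000 = 1053700 Ω.

1053700 Ω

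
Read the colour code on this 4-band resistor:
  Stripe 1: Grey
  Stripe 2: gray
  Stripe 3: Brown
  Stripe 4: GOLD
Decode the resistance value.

Grey → 8 (first significant figure)
Grey → 8 (second significant figure)
Brown → ×10 multiplier
88 × 10 = 880 Ω

880 Ω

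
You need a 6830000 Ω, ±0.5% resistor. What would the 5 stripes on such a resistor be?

blue, grey, orange, yellow, green

6830000 Ω = 683 × 10^4.
6 → blue
8 → grey
3 → orange
Multiplier 10^4 → yellow.
±0.5% tolerance → green.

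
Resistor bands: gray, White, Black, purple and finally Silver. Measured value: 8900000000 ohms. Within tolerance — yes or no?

Grey → 8 (first significant figure)
White → 9 (second significant figure)
Black → 0 (third significant figure)
Violet → ×10^7 multiplier
Silver → ±10% tolerance
890 × 10000000 = 8900000000 Ω
Allowed range: 8010000000 Ω to 9790000000 Ω.
8900000000 ohms lies inside that range.

yes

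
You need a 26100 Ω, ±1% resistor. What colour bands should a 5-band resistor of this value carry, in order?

red, blue, brown, red, brown

26100 Ω = 261 × 10^2.
2 → red
6 → blue
1 → brown
Multiplier 10^2 → red.
±1% tolerance → brown.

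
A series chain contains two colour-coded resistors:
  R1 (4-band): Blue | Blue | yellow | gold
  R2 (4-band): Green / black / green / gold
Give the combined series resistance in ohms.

R1: blue, blue → 66; yellow ×10^4 → 660000 Ω.
R2: green, black → 50; green ×10^5 → 5000000 Ω.
Series: 660000 + 5000000 = 5660000 Ω.

5660000 Ω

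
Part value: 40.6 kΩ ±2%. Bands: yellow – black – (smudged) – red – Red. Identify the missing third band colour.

40600 Ω = 406 × 10^2.
The third band gives digit 6 of the significand, and 6 is blue.

blue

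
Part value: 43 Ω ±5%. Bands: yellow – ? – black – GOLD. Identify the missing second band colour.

orange

43 Ω = 43 × 10^0.
The second band gives digit 3 of the significand, and 3 is orange.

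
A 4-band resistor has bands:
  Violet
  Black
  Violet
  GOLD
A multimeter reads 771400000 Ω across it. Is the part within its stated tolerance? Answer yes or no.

no

Violet → 7 (first significant figure)
Black → 0 (second significant figure)
Violet → ×10^7 multiplier
Gold → ±5% tolerance
70 × 10000000 = 700000000 Ω
Allowed range: 665000000 Ω to 735000000 Ω.
771400000 Ω lies outside that range.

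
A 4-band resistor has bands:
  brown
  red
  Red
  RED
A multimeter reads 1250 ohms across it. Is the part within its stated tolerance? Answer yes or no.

Brown → 1 (first significant figure)
Red → 2 (second significant figure)
Red → ×10^2 multiplier
Red → ±2% tolerance
12 × 100 = 1200 Ω
Allowed range: 1176 Ω to 1224 Ω.
1250 ohms lies outside that range.

no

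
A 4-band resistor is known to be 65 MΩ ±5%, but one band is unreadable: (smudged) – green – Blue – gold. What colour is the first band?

blue

65000000 Ω = 65 × 10^6.
The first band gives digit 6 of the significand, and 6 is blue.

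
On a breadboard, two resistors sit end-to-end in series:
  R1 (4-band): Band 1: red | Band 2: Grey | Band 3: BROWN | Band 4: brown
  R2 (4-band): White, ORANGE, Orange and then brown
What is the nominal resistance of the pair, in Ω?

R1: red, grey → 28; brown ×10 → 280 Ω.
R2: white, orange → 93; orange ×10^3 → 93000 Ω.
Series: 280 + 93000 = 93280 Ω.

93280 Ω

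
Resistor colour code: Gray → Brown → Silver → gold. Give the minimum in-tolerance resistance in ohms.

Grey → 8 (first significant figure)
Brown → 1 (second significant figure)
Silver → ×0.01 multiplier
Gold → ±5% tolerance
81 × 0.01 = 0.81 Ω
Minimum = 0.81 × (1 − 5/100) = 0.7695 Ω.

0.7695 Ω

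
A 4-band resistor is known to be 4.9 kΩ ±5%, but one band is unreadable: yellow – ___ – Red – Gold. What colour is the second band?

white

4900 Ω = 49 × 10^2.
The second band gives digit 9 of the significand, and 9 is white.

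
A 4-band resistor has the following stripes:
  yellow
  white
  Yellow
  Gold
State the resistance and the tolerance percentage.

Yellow → 4 (first significant figure)
White → 9 (second significant figure)
Yellow → ×10^4 multiplier
Gold → ±5% tolerance
49 × 10000 = 490000 Ω

490000 Ω ±5%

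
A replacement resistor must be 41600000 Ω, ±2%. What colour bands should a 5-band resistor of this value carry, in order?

yellow, brown, blue, green, red

41600000 Ω = 416 × 10^5.
4 → yellow
1 → brown
6 → blue
Multiplier 10^5 → green.
±2% tolerance → red.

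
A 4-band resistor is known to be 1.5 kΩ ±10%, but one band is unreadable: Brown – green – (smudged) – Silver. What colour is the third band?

1500 Ω = 15 × 10^2.
The third band is the multiplier, 10^2, which is red.

red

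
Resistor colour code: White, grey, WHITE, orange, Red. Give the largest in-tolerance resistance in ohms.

1008780 Ω

White → 9 (first significant figure)
Grey → 8 (second significant figure)
White → 9 (third significant figure)
Orange → ×10^3 multiplier
Red → ±2% tolerance
989 × 1000 = 989000 Ω
Largest = 989000 × (1 + 2/100) = 1008780 Ω.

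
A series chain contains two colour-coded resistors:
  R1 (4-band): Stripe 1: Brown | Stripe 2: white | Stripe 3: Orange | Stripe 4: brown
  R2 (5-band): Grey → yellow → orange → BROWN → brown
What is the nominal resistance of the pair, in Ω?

27430 Ω

R1: brown, white → 19; orange ×10^3 → 19000 Ω.
R2: grey, yellow, orange → 843; brown ×10 → 8430 Ω.
Series: 19000 + 8430 = 27430 Ω.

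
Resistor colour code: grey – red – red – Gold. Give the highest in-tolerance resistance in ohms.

Grey → 8 (first significant figure)
Red → 2 (second significant figure)
Red → ×10^2 multiplier
Gold → ±5% tolerance
82 × 100 = 8200 Ω
Highest = 8200 × (1 + 5/100) = 8610 Ω.

8610 Ω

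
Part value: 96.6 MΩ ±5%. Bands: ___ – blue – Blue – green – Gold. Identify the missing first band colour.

96600000 Ω = 966 × 10^5.
The first band gives digit 9 of the significand, and 9 is white.

white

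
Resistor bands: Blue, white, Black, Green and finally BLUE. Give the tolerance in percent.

±0.25%

The last band, blue, is the tolerance band.
Blue corresponds to ±0.25%.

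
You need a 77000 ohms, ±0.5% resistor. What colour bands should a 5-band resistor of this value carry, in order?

77000 Ω = 770 × 10^2.
7 → violet
7 → violet
0 → black
Multiplier 10^2 → red.
±0.5% tolerance → green.

violet, violet, black, red, green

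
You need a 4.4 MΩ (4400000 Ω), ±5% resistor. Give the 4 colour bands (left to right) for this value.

4400000 Ω = 44 × 10^5.
4 → yellow
4 → yellow
Multiplier 10^5 → green.
±5% tolerance → gold.

yellow, yellow, green, gold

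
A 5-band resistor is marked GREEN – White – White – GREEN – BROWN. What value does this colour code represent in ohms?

Green → 5 (first significant figure)
White → 9 (second significant figure)
White → 9 (third significant figure)
Green → ×10^5 multiplier
599 × 100000 = 59900000 Ω

59900000 Ω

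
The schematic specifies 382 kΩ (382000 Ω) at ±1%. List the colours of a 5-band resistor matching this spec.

382000 Ω = 382 × 10^3.
3 → orange
8 → grey
2 → red
Multiplier 10^3 → orange.
±1% tolerance → brown.

orange, grey, red, orange, brown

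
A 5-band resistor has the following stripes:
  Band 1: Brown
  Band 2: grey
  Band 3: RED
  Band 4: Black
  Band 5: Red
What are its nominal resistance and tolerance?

182 Ω ±2%

Brown → 1 (first significant figure)
Grey → 8 (second significant figure)
Red → 2 (third significant figure)
Black → ×1 multiplier
Red → ±2% tolerance
182 × 1 = 182 Ω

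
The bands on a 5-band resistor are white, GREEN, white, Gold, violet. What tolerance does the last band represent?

±0.1%

The last band, violet, is the tolerance band.
Violet corresponds to ±0.1%.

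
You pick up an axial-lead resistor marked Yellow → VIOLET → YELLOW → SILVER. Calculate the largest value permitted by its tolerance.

517000 Ω

Yellow → 4 (first significant figure)
Violet → 7 (second significant figure)
Yellow → ×10^4 multiplier
Silver → ±10% tolerance
47 × 10000 = 470000 Ω
Largest = 470000 × (1 + 10/100) = 517000 Ω.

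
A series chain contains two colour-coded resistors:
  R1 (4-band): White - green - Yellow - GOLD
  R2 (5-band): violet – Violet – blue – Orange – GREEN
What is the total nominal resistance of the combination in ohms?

1726000 Ω

R1: white, green → 95; yellow ×10^4 → 950000 Ω.
R2: violet, violet, blue → 776; orange ×10^3 → 776000 Ω.
Series: 950000 + 776000 = 1726000 Ω.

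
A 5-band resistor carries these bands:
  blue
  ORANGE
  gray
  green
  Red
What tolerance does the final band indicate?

±2%

The last band, red, is the tolerance band.
Red corresponds to ±2%.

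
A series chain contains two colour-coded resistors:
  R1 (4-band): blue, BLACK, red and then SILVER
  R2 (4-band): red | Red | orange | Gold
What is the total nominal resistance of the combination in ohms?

28000 Ω

R1: blue, black → 60; red ×10^2 → 6000 Ω.
R2: red, red → 22; orange ×10^3 → 22000 Ω.
Series: 6000 + 22000 = 28000 Ω.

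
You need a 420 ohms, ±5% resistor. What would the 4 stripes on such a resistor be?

420 Ω = 42 × 10^1.
4 → yellow
2 → red
Multiplier 10^1 → brown.
±5% tolerance → gold.

yellow, red, brown, gold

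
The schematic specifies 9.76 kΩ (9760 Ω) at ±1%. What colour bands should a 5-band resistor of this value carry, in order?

white, violet, blue, brown, brown

9760 Ω = 976 × 10^1.
9 → white
7 → violet
6 → blue
Multiplier 10^1 → brown.
±1% tolerance → brown.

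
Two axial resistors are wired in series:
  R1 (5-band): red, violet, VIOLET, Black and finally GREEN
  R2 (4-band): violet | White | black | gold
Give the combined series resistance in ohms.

356 Ω

R1: red, violet, violet → 277; black ×1 → 277 Ω.
R2: violet, white → 79; black ×1 → 79 Ω.
Series: 277 + 79 = 356 Ω.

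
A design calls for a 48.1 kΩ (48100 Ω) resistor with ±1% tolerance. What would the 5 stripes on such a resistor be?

48100 Ω = 481 × 10^2.
4 → yellow
8 → grey
1 → brown
Multiplier 10^2 → red.
±1% tolerance → brown.

yellow, grey, brown, red, brown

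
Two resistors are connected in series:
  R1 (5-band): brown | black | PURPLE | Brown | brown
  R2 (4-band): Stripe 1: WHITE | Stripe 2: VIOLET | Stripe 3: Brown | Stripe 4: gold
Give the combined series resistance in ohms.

R1: brown, black, violet → 107; brown ×10 → 1070 Ω.
R2: white, violet → 97; brown ×10 → 970 Ω.
Series: 1070 + 970 = 2040 Ω.

2040 Ω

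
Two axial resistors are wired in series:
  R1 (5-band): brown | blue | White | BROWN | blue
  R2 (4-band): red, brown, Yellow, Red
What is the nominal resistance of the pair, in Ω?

R1: brown, blue, white → 169; brown ×10 → 1690 Ω.
R2: red, brown → 21; yellow ×10^4 → 210000 Ω.
Series: 1690 + 210000 = 211690 Ω.

211690 Ω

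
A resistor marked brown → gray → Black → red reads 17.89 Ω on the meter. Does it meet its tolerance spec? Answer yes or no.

Brown → 1 (first significant figure)
Grey → 8 (second significant figure)
Black → ×1 multiplier
Red → ±2% tolerance
18 × 1 = 18 Ω
Allowed range: 17.64 Ω to 18.36 Ω.
17.89 Ω lies inside that range.

yes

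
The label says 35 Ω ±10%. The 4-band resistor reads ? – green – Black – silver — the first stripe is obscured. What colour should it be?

35 Ω = 35 × 10^0.
The first band gives digit 3 of the significand, and 3 is orange.

orange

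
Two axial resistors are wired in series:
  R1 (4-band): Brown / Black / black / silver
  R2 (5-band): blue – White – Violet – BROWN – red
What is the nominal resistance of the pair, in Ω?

R1: brown, black → 10; black ×1 → 10 Ω.
R2: blue, white, violet → 697; brown ×10 → 6970 Ω.
Series: 10 + 6970 = 6980 Ω.

6980 Ω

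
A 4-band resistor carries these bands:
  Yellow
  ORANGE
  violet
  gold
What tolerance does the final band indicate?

±5%

The last band, gold, is the tolerance band.
Gold corresponds to ±5%.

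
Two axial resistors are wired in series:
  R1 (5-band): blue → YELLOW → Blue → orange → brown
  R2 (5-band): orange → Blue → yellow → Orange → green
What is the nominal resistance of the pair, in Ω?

1010000 Ω

R1: blue, yellow, blue → 646; orange ×10^3 → 646000 Ω.
R2: orange, blue, yellow → 364; orange ×10^3 → 364000 Ω.
Series: 646000 + 364000 = 1010000 Ω.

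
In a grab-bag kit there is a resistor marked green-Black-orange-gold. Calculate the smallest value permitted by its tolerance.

Green → 5 (first significant figure)
Black → 0 (second significant figure)
Orange → ×10^3 multiplier
Gold → ±5% tolerance
50 × 1000 = 50000 Ω
Smallest = 50000 × (1 − 5/100) = 47500 Ω.

47500 Ω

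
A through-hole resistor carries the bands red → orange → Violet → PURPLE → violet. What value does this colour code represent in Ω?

Red → 2 (first significant figure)
Orange → 3 (second significant figure)
Violet → 7 (third significant figure)
Violet → ×10^7 multiplier
237 × 10000000 = 2370000000 Ω

2370000000 Ω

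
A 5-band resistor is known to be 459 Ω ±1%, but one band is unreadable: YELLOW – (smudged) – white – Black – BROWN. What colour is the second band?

459 Ω = 459 × 10^0.
The second band gives digit 5 of the significand, and 5 is green.

green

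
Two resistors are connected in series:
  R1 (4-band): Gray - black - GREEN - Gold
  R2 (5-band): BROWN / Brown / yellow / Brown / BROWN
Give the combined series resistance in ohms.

R1: grey, black → 80; green ×10^5 → 8000000 Ω.
R2: brown, brown, yellow → 114; brown ×10 → 1140 Ω.
Series: 8000000 + 1140 = 8001140 Ω.

8001140 Ω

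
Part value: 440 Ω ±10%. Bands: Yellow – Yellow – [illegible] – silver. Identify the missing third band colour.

brown

440 Ω = 44 × 10^1.
The third band is the multiplier, 10^1, which is brown.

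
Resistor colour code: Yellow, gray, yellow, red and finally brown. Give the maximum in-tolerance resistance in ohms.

48884 Ω

Yellow → 4 (first significant figure)
Grey → 8 (second significant figure)
Yellow → 4 (third significant figure)
Red → ×10^2 multiplier
Brown → ±1% tolerance
484 × 100 = 48400 Ω
Maximum = 48400 × (1 + 1/100) = 48884 Ω.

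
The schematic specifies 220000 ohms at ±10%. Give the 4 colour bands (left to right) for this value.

red, red, yellow, silver

220000 Ω = 22 × 10^4.
2 → red
2 → red
Multiplier 10^4 → yellow.
±10% tolerance → silver.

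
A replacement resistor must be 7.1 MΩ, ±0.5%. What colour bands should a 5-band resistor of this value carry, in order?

7100000 Ω = 710 × 10^4.
7 → violet
1 → brown
0 → black
Multiplier 10^4 → yellow.
±0.5% tolerance → green.

violet, brown, black, yellow, green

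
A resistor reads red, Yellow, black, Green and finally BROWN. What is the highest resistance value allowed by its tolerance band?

Red → 2 (first significant figure)
Yellow → 4 (second significant figure)
Black → 0 (third significant figure)
Green → ×10^5 multiplier
Brown → ±1% tolerance
240 × 100000 = 24000000 Ω
Highest = 24000000 × (1 + 1/100) = 24240000 Ω.

24240000 Ω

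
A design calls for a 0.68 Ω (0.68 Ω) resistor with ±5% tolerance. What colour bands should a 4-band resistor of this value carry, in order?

blue, grey, silver, gold

0.68 Ω = 68 × 10^-2.
6 → blue
8 → grey
Multiplier 10^-2 → silver.
±5% tolerance → gold.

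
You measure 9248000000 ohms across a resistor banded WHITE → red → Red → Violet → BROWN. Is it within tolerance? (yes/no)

White → 9 (first significant figure)
Red → 2 (second significant figure)
Red → 2 (third significant figure)
Violet → ×10^7 multiplier
Brown → ±1% tolerance
922 × 10000000 = 9220000000 Ω
Allowed range: 9127800000 Ω to 9312200000 Ω.
9248000000 ohms lies inside that range.

yes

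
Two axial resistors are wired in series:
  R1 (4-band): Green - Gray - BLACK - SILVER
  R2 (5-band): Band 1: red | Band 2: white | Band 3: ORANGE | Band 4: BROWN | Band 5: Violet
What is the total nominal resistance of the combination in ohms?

R1: green, grey → 58; black ×1 → 58 Ω.
R2: red, white, orange → 293; brown ×10 → 2930 Ω.
Series: 58 + 2930 = 2988 Ω.

2988 Ω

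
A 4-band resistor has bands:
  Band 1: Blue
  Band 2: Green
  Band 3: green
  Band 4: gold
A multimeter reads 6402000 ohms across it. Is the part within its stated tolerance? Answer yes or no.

yes

Blue → 6 (first significant figure)
Green → 5 (second significant figure)
Green → ×10^5 multiplier
Gold → ±5% tolerance
65 × 100000 = 6500000 Ω
Allowed range: 6175000 Ω to 6825000 Ω.
6402000 ohms lies inside that range.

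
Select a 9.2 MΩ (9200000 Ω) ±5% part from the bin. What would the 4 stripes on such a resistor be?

9200000 Ω = 92 × 10^5.
9 → white
2 → red
Multiplier 10^5 → green.
±5% tolerance → gold.

white, red, green, gold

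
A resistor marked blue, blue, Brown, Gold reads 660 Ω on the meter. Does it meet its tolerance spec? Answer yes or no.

yes

Blue → 6 (first significant figure)
Blue → 6 (second significant figure)
Brown → ×10 multiplier
Gold → ±5% tolerance
66 × 10 = 660 Ω
Allowed range: 627 Ω to 693 Ω.
660 Ω lies inside that range.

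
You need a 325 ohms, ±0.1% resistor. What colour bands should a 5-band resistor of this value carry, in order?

orange, red, green, black, violet

325 Ω = 325 × 10^0.
3 → orange
2 → red
5 → green
Multiplier 10^0 → black.
±0.1% tolerance → violet.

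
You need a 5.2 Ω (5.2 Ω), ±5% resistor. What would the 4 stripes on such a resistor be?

green, red, gold, gold

5.2 Ω = 52 × 10^-1.
5 → green
2 → red
Multiplier 10^-1 → gold.
±5% tolerance → gold.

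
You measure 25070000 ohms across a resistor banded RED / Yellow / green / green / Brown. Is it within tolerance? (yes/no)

no

Red → 2 (first significant figure)
Yellow → 4 (second significant figure)
Green → 5 (third significant figure)
Green → ×10^5 multiplier
Brown → ±1% tolerance
245 × 100000 = 24500000 Ω
Allowed range: 24255000 Ω to 24745000 Ω.
25070000 ohms lies outside that range.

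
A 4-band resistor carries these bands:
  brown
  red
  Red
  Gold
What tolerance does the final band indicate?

±5%

The last band, gold, is the tolerance band.
Gold corresponds to ±5%.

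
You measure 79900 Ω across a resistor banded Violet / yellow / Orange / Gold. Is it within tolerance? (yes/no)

no

Violet → 7 (first significant figure)
Yellow → 4 (second significant figure)
Orange → ×10^3 multiplier
Gold → ±5% tolerance
74 × 1000 = 74000 Ω
Allowed range: 70300 Ω to 77700 Ω.
79900 Ω lies outside that range.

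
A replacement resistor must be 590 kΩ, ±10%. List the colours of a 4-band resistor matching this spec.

590000 Ω = 59 × 10^4.
5 → green
9 → white
Multiplier 10^4 → yellow.
±10% tolerance → silver.

green, white, yellow, silver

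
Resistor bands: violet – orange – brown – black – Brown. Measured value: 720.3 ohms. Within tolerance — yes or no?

no

Violet → 7 (first significant figure)
Orange → 3 (second significant figure)
Brown → 1 (third significant figure)
Black → ×1 multiplier
Brown → ±1% tolerance
731 × 1 = 731 Ω
Allowed range: 723.69 Ω to 738.31 Ω.
720.3 ohms lies outside that range.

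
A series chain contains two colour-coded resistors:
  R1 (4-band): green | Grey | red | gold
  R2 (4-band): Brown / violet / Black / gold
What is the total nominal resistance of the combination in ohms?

5817 Ω

R1: green, grey → 58; red ×10^2 → 5800 Ω.
R2: brown, violet → 17; black ×1 → 17 Ω.
Series: 5800 + 17 = 5817 Ω.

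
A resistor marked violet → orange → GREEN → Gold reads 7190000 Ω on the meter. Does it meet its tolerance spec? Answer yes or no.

Violet → 7 (first significant figure)
Orange → 3 (second significant figure)
Green → ×10^5 multiplier
Gold → ±5% tolerance
73 × 100000 = 7300000 Ω
Allowed range: 6935000 Ω to 7665000 Ω.
7190000 Ω lies inside that range.

yes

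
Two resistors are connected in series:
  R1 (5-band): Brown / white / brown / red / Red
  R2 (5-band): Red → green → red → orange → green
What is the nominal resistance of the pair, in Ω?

271100 Ω

R1: brown, white, brown → 191; red ×10^2 → 19100 Ω.
R2: red, green, red → 252; orange ×10^3 → 252000 Ω.
Series: 19100 + 252000 = 271100 Ω.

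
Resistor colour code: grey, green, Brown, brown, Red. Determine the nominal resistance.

8510 Ω

Grey → 8 (first significant figure)
Green → 5 (second significant figure)
Brown → 1 (third significant figure)
Brown → ×10 multiplier
851 × 10 = 8510 Ω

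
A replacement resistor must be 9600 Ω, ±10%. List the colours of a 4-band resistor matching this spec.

9600 Ω = 96 × 10^2.
9 → white
6 → blue
Multiplier 10^2 → red.
±10% tolerance → silver.

white, blue, red, silver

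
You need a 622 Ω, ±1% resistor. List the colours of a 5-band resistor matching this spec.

blue, red, red, black, brown

622 Ω = 622 × 10^0.
6 → blue
2 → red
2 → red
Multiplier 10^0 → black.
±1% tolerance → brown.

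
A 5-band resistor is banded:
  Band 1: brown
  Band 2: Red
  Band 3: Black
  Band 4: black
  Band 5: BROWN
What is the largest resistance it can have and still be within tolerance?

121.2 Ω

Brown → 1 (first significant figure)
Red → 2 (second significant figure)
Black → 0 (third significant figure)
Black → ×1 multiplier
Brown → ±1% tolerance
120 × 1 = 120 Ω
Largest = 120 × (1 + 1/100) = 121.2 Ω.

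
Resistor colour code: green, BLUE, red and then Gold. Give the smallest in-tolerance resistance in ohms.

5320 Ω

Green → 5 (first significant figure)
Blue → 6 (second significant figure)
Red → ×10^2 multiplier
Gold → ±5% tolerance
56 × 100 = 5600 Ω
Smallest = 5600 × (1 − 5/100) = 5320 Ω.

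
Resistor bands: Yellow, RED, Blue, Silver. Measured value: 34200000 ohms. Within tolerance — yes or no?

Yellow → 4 (first significant figure)
Red → 2 (second significant figure)
Blue → ×10^6 multiplier
Silver → ±10% tolerance
42 × 1000000 = 42000000 Ω
Allowed range: 37800000 Ω to 46200000 Ω.
34200000 ohms lies outside that range.

no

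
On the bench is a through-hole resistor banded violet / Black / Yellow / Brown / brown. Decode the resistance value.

7040 Ω

Violet → 7 (first significant figure)
Black → 0 (second significant figure)
Yellow → 4 (third significant figure)
Brown → ×10 multiplier
704 × 10 = 7040 Ω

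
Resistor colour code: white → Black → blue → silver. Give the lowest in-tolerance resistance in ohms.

White → 9 (first significant figure)
Black → 0 (second significant figure)
Blue → ×10^6 multiplier
Silver → ±10% tolerance
90 × 1000000 = 90000000 Ω
Lowest = 90000000 × (1 − 10/100) = 81000000 Ω.

81000000 Ω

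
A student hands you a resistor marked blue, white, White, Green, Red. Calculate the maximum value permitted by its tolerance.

Blue → 6 (first significant figure)
White → 9 (second significant figure)
White → 9 (third significant figure)
Green → ×10^5 multiplier
Red → ±2% tolerance
699 × 100000 = 69900000 Ω
Maximum = 69900000 × (1 + 2/100) = 71298000 Ω.

71298000 Ω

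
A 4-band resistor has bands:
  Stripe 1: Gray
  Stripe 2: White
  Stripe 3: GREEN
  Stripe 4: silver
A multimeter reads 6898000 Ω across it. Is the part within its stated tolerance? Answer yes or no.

Grey → 8 (first significant figure)
White → 9 (second significant figure)
Green → ×10^5 multiplier
Silver → ±10% tolerance
89 × 100000 = 8900000 Ω
Allowed range: 8010000 Ω to 9790000 Ω.
6898000 Ω lies outside that range.

no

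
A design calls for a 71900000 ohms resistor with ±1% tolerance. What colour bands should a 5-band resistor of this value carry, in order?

71900000 Ω = 719 × 10^5.
7 → violet
1 → brown
9 → white
Multiplier 10^5 → green.
±1% tolerance → brown.

violet, brown, white, green, brown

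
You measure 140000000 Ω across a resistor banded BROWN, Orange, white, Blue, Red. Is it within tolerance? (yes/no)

yes

Brown → 1 (first significant figure)
Orange → 3 (second significant figure)
White → 9 (third significant figure)
Blue → ×10^6 multiplier
Red → ±2% tolerance
139 × 1000000 = 139000000 Ω
Allowed range: 136220000 Ω to 141780000 Ω.
140000000 Ω lies inside that range.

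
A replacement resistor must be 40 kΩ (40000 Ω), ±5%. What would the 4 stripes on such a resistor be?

40000 Ω = 40 × 10^3.
4 → yellow
0 → black
Multiplier 10^3 → orange.
±5% tolerance → gold.

yellow, black, orange, gold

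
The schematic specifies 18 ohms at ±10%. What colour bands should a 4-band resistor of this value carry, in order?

18 Ω = 18 × 10^0.
1 → brown
8 → grey
Multiplier 10^0 → black.
±10% tolerance → silver.

brown, grey, black, silver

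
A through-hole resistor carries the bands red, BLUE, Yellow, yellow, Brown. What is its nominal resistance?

Red → 2 (first significant figure)
Blue → 6 (second significant figure)
Yellow → 4 (third significant figure)
Yellow → ×10^4 multiplier
264 × 10000 = 2640000 Ω

2640000 Ω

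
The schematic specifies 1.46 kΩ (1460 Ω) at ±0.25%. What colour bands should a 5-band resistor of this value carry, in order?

brown, yellow, blue, brown, blue

1460 Ω = 146 × 10^1.
1 → brown
4 → yellow
6 → blue
Multiplier 10^1 → brown.
±0.25% tolerance → blue.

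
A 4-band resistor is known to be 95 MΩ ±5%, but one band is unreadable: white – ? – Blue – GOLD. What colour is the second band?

95000000 Ω = 95 × 10^6.
The second band gives digit 5 of the significand, and 5 is green.

green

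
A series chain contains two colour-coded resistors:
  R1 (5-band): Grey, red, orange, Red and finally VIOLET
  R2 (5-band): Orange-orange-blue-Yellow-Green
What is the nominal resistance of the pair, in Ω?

R1: grey, red, orange → 823; red ×10^2 → 82300 Ω.
R2: orange, orange, blue → 336; yellow ×10^4 → 3360000 Ω.
Series: 82300 + 3360000 = 3442300 Ω.

3442300 Ω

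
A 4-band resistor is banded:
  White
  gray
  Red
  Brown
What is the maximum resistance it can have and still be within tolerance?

White → 9 (first significant figure)
Grey → 8 (second significant figure)
Red → ×10^2 multiplier
Brown → ±1% tolerance
98 × 100 = 9800 Ω
Maximum = 9800 × (1 + 1/100) = 9898 Ω.

9898 Ω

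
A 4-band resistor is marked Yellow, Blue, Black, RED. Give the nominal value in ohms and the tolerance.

46 Ω ±2%

Yellow → 4 (first significant figure)
Blue → 6 (second significant figure)
Black → ×1 multiplier
Red → ±2% tolerance
46 × 1 = 46 Ω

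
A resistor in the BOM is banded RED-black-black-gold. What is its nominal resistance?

Red → 2 (first significant figure)
Black → 0 (second significant figure)
Black → ×1 multiplier
20 × 1 = 20 Ω

20 Ω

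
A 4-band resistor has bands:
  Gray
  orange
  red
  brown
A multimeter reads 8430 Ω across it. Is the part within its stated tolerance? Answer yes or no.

no

Grey → 8 (first significant figure)
Orange → 3 (second significant figure)
Red → ×10^2 multiplier
Brown → ±1% tolerance
83 × 100 = 8300 Ω
Allowed range: 8217 Ω to 8383 Ω.
8430 Ω lies outside that range.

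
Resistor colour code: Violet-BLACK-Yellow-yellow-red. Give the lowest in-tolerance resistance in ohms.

Violet → 7 (first significant figure)
Black → 0 (second significant figure)
Yellow → 4 (third significant figure)
Yellow → ×10^4 multiplier
Red → ±2% tolerance
704 × 10000 = 7040000 Ω
Lowest = 7040000 × (1 − 2/100) = 6899200 Ω.

6899200 Ω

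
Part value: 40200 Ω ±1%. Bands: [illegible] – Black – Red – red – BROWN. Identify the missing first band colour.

yellow

40200 Ω = 402 × 10^2.
The first band gives digit 4 of the significand, and 4 is yellow.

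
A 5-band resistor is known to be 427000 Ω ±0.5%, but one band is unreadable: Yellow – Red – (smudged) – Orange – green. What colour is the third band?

violet

427000 Ω = 427 × 10^3.
The third band gives digit 7 of the significand, and 7 is violet.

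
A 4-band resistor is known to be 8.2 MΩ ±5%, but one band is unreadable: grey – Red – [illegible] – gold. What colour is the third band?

green

8200000 Ω = 82 × 10^5.
The third band is the multiplier, 10^5, which is green.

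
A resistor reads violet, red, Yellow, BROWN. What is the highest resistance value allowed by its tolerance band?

727200 Ω

Violet → 7 (first significant figure)
Red → 2 (second significant figure)
Yellow → ×10^4 multiplier
Brown → ±1% tolerance
72 × 10000 = 720000 Ω
Highest = 720000 × (1 + 1/100) = 727200 Ω.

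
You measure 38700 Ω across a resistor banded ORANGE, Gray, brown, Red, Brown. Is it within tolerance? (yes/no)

no

Orange → 3 (first significant figure)
Grey → 8 (second significant figure)
Brown → 1 (third significant figure)
Red → ×10^2 multiplier
Brown → ±1% tolerance
381 × 100 = 38100 Ω
Allowed range: 37719 Ω to 38481 Ω.
38700 Ω lies outside that range.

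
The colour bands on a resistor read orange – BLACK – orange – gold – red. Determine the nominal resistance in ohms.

30.3 Ω

Orange → 3 (first significant figure)
Black → 0 (second significant figure)
Orange → 3 (third significant figure)
Gold → ×0.1 multiplier
303 × 0.1 = 30.3 Ω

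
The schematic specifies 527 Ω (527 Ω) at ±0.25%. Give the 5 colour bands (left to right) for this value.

green, red, violet, black, blue

527 Ω = 527 × 10^0.
5 → green
2 → red
7 → violet
Multiplier 10^0 → black.
±0.25% tolerance → blue.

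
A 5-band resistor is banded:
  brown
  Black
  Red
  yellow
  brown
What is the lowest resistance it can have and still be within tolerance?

1009800 Ω

Brown → 1 (first significant figure)
Black → 0 (second significant figure)
Red → 2 (third significant figure)
Yellow → ×10^4 multiplier
Brown → ±1% tolerance
102 × 10000 = 1020000 Ω
Lowest = 1020000 × (1 − 1/100) = 1009800 Ω.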